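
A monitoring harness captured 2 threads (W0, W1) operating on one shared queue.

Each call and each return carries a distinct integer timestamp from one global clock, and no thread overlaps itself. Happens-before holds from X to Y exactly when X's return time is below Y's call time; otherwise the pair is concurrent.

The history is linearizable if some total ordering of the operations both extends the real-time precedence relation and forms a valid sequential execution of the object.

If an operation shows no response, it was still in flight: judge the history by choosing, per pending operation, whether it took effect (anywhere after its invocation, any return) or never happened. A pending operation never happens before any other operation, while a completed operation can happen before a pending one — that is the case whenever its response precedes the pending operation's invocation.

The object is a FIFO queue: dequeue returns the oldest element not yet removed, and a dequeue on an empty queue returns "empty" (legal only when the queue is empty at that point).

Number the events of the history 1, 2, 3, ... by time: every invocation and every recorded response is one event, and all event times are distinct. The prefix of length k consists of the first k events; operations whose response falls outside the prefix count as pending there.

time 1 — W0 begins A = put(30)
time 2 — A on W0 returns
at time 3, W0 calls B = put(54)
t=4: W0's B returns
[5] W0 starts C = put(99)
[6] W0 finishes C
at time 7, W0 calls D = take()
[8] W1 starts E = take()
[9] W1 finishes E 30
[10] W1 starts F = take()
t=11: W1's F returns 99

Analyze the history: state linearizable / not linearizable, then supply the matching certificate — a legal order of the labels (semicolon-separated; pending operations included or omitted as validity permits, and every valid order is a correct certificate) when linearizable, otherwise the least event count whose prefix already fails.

linearizable — witness: A; B; C; E; D; F

step 1: A put(30) — queue <30>
step 2: B put(54) — queue <30,54>
step 3: C put(99) — queue <30,54,99>
step 4: E take() → 30 — queue <54,99>
step 5: D take() (pending, included) — queue <99>
step 6: F take() → 99 — queue <>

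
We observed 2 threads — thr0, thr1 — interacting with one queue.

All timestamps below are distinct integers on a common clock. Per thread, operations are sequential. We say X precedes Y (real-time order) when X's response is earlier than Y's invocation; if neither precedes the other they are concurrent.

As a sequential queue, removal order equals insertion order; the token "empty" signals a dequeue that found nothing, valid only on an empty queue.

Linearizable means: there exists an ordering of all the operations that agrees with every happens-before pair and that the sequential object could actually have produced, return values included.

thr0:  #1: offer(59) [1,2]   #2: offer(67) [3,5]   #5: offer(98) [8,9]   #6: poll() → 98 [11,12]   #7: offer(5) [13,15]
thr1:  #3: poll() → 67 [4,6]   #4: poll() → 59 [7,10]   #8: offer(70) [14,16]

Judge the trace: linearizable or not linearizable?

prefix check: 1..5 passes, 1..6 fails once #3's time-6 response joins
2 orders of the 3 completed queue ops respect real time; none is legal
take #1, #2, #3: step 3 already fails, because #3 poll() → 67 cannot occur there
take #1, #3, #2: step 2 already fails, because #3 poll() → 67 cannot occur there

not linearizable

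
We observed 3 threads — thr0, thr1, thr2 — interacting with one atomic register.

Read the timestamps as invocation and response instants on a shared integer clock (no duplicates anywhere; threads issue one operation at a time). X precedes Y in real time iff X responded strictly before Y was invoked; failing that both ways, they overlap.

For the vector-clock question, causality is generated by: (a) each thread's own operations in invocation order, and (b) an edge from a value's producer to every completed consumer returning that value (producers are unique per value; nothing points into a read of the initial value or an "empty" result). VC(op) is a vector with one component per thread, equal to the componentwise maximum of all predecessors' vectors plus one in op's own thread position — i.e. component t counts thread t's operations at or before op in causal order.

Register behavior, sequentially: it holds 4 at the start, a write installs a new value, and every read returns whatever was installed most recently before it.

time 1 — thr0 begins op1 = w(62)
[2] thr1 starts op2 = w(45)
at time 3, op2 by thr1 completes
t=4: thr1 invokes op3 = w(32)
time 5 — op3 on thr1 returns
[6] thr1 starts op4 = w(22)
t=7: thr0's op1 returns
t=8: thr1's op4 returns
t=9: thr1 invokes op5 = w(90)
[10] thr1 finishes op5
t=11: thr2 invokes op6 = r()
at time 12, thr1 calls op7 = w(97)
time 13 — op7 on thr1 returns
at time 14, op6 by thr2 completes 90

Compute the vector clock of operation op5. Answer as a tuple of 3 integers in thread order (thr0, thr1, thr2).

(0, 4, 0)

no predecessors for op2 (invoked 2): thr1 increments from zero → (0, 1, 0)
no predecessors for op1 (invoked 1): thr0 increments from zero → (1, 0, 0)
op3, invoked 4, takes VC(op2)=(0, 1, 0) under max, adds 1 for thr1 → (0, 2, 0)
op4, invoked 6, takes VC(op3)=(0, 2, 0) under max, adds 1 for thr1 → (0, 3, 0)
op5, invoked 9, takes VC(op4)=(0, 3, 0) under max, adds 1 for thr1 → (0, 4, 0)
op6, invoked 11, takes VC(op5)=(0, 4, 0) under max, adds 1 for thr2 → (0, 4, 1)
op7, invoked 12, takes VC(op5)=(0, 4, 0) under max, adds 1 for thr1 → (0, 5, 0)
target: VC(op5) = (0, 4, 0)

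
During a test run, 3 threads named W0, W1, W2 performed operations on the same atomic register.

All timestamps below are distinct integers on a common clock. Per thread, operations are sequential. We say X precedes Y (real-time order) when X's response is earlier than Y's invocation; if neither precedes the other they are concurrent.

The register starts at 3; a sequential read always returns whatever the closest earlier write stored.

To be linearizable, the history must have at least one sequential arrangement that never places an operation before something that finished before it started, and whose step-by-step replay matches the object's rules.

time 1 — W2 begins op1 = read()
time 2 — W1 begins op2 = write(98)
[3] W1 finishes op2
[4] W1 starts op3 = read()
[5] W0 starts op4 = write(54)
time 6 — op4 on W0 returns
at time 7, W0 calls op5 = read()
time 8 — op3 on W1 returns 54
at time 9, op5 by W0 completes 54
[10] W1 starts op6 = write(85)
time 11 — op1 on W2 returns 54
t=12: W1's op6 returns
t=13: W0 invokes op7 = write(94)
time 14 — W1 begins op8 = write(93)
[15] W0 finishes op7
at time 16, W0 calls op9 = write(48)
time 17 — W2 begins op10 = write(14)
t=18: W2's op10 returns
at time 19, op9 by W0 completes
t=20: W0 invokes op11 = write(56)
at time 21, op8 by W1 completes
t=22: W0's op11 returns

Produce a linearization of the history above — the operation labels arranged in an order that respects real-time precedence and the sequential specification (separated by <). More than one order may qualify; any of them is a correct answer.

op2 < op4 < op1 < op3 < op5 < op6 < op7 < op8 < op9 < op10 < op11

after step 1 (op2 write(98)): value 98
after step 2 (op4 write(54)): value 54
after step 3 (op1 read() → 54): value 54
after step 4 (op3 read() → 54): value 54
after step 5 (op5 read() → 54): value 54
after step 6 (op6 write(85)): value 85
after step 7 (op7 write(94)): value 94
after step 8 (op8 write(93)): value 93
after step 9 (op9 write(48)): value 48
after step 10 (op10 write(14)): value 14
after step 11 (op11 write(56)): value 56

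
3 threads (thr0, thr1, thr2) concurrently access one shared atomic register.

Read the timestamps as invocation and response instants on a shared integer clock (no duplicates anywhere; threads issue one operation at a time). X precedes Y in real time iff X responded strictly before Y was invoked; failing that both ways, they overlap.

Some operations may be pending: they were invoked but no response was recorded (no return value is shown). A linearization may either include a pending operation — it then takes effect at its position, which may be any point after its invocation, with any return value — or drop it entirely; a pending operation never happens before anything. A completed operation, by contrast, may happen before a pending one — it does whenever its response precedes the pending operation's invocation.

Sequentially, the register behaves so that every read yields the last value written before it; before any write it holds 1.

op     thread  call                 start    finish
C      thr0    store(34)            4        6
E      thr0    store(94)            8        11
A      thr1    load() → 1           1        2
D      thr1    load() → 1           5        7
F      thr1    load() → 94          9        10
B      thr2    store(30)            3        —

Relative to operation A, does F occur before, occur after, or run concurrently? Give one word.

F spans [9,10], A spans [1,2]
resp(A)=2 < inv(F)=9

after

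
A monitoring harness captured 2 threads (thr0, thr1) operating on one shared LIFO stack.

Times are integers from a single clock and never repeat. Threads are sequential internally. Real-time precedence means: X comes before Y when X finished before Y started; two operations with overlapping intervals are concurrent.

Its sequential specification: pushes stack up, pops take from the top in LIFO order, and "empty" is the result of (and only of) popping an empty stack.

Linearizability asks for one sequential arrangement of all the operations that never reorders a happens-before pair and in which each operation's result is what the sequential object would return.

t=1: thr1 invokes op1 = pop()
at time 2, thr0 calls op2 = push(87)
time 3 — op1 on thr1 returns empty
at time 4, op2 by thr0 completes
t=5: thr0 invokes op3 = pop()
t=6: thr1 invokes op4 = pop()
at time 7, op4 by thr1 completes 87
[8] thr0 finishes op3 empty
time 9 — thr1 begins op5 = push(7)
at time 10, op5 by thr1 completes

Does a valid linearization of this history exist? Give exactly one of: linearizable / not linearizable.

witness order: op1, op2, op4, op3, op5
1. op1 pop() → empty, leaving stack <>
2. op2 push(87), leaving stack <87>
3. op4 pop() → 87, leaving stack <>
4. op3 pop() → empty, leaving stack <>
5. op5 push(7), leaving stack <7>

linearizable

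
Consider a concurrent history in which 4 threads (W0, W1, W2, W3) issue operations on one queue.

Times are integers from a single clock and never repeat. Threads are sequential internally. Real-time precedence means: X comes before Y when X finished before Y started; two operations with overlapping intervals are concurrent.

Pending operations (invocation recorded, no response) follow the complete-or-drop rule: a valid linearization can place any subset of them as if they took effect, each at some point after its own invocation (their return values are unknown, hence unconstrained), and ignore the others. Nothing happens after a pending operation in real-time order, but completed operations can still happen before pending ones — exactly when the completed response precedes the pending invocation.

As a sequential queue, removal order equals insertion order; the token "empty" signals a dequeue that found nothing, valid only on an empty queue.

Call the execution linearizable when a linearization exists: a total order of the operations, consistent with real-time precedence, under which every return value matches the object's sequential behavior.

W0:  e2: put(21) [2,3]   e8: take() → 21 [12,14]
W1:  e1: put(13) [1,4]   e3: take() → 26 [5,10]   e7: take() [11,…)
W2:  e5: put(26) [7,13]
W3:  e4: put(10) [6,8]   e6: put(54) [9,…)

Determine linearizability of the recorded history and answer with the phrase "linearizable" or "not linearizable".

through event 9 a valid linearization exists; event 10 (e3 responding at time 10) ends that
every one of the 4 real-time-consistent orders over 4 completed queue ops fails the sequential spec
include/drop combinations of the 2 pending operations (e5, e6) were all tried; none helps
e.g. e1, e2, e3, e4 (pending dropped): illegal at step 3, since e3 take() → 26 cannot apply there
e.g. e1, e2, e4, e3 (pending dropped): illegal at step 4, since e3 take() → 26 cannot apply there

not linearizable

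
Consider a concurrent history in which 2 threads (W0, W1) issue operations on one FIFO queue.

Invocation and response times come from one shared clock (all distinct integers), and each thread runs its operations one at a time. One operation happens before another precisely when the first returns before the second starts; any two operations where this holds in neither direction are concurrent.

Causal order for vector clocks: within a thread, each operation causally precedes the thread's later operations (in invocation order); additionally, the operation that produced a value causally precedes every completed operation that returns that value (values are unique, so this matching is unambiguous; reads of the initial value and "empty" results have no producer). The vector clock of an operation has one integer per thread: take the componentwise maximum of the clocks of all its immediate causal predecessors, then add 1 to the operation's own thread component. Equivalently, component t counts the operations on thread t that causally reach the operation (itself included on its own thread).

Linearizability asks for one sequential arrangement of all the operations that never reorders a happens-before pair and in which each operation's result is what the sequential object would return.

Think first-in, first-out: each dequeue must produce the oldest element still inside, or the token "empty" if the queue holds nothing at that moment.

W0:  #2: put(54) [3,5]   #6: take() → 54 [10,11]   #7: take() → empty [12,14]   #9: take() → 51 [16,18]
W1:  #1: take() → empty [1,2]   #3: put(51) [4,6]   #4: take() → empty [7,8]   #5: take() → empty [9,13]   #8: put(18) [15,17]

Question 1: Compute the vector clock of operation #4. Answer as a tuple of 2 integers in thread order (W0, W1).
root op #1, invoked 1: fresh clock plus W1's own tick → (0, 1)
root op #2, invoked 3: fresh clock plus W0's own tick → (1, 0)
#3, invoked 4, takes VC(#1)=(0, 1) under max, adds 1 for W1 → (0, 2)
#6, invoked 10, takes VC(#2)=(1, 0) under max, adds 1 for W0 → (2, 0)
#4, invoked 7, takes VC(#3)=(0, 2) under max, adds 1 for W1 → (0, 3)
#7, invoked 12, takes VC(#6)=(2, 0) under max, adds 1 for W0 → (3, 0)
#5, invoked 9, takes VC(#4)=(0, 3) under max, adds 1 for W1 → (0, 4)
#8, invoked 15, takes VC(#5)=(0, 4) under max, adds 1 for W1 → (0, 5)
#9, invoked 16, takes VC(#3)=(0, 2), VC(#7)=(3, 0) under max, adds 1 for W0 → (4, 2)
target: VC(#4) = (0, 3)

(0, 3)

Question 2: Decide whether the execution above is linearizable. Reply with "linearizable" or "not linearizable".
events 1..7 are fine; event 8 — the response of #4 at time 8 — makes the prefix non-linearizable
2 orders of the 4 completed FIFO queue ops respect real time; none is legal
sample order #1, #2, #3, #4 stalls at step 4 — #4 take() → empty has no legal effect
sample order #1, #3, #2, #4 stalls at step 4 — #4 take() → empty has no legal effect

not linearizable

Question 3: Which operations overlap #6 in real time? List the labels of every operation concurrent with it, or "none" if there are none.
#6 spans [10,11]; an op avoiding the whole window 10..11 is ordered, any other is concurrent
#1 [1,2]: before
#2 [3,5]: before
#3 [4,6]: before
#4 [7,8]: before
#5 [9,13]: concurrent
#7 [12,14]: after
#8 [15,17]: after
#9 [16,18]: after

#5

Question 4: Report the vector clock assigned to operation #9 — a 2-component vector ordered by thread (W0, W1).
invoked at 1, #1 has no predecessors; its own W1 bump gives (0, 1)
invoked at 3, #2 has no predecessors; its own W0 bump gives (1, 0)
#3 (invocation 4): componentwise max over VC(#1)=(0, 1), +1 at W1, giving (0, 2)
#6 (invocation 10): componentwise max over VC(#2)=(1, 0), +1 at W0, giving (2, 0)
#4 (invocation 7): componentwise max over VC(#3)=(0, 2), +1 at W1, giving (0, 3)
#7 (invocation 12): componentwise max over VC(#6)=(2, 0), +1 at W0, giving (3, 0)
#5 (invocation 9): componentwise max over VC(#4)=(0, 3), +1 at W1, giving (0, 4)
#8 (invocation 15): componentwise max over VC(#5)=(0, 4), +1 at W1, giving (0, 5)
#9 (invocation 16): componentwise max over VC(#3)=(0, 2), VC(#7)=(3, 0), +1 at W0, giving (4, 2)
target: VC(#9) = (4, 2)

(4, 2)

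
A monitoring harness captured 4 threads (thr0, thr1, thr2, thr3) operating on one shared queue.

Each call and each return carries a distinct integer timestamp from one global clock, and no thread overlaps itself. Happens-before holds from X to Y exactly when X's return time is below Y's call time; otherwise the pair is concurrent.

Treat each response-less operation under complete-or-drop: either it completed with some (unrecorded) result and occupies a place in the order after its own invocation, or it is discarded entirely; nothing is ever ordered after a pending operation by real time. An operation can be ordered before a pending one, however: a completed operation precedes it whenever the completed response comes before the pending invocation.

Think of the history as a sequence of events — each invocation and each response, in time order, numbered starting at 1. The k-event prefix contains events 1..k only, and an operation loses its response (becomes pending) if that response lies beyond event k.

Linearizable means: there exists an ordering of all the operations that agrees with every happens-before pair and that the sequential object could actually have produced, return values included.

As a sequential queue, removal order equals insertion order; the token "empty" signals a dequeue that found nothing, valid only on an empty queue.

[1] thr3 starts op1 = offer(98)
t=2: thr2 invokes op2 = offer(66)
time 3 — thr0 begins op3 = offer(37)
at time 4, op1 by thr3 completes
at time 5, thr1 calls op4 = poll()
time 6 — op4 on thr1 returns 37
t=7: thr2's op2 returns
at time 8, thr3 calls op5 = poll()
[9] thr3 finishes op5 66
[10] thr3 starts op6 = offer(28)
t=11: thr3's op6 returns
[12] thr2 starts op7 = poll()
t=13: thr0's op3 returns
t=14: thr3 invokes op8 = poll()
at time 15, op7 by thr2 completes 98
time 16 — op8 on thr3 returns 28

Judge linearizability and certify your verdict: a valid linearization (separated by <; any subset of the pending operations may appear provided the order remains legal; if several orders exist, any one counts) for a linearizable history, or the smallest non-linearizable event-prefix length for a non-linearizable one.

linearizable — witness: op3 < op2 < op1 < op4 < op5 < op6 < op7 < op8

after step 1 (op3 offer(37)): queue <37>
after step 2 (op2 offer(66)): queue <37,66>
after step 3 (op1 offer(98)): queue <37,66,98>
after step 4 (op4 poll() → 37): queue <66,98>
after step 5 (op5 poll() → 66): queue <98>
after step 6 (op6 offer(28)): queue <98,28>
after step 7 (op7 poll() → 98): queue <28>
after step 8 (op8 poll() → 28): queue <>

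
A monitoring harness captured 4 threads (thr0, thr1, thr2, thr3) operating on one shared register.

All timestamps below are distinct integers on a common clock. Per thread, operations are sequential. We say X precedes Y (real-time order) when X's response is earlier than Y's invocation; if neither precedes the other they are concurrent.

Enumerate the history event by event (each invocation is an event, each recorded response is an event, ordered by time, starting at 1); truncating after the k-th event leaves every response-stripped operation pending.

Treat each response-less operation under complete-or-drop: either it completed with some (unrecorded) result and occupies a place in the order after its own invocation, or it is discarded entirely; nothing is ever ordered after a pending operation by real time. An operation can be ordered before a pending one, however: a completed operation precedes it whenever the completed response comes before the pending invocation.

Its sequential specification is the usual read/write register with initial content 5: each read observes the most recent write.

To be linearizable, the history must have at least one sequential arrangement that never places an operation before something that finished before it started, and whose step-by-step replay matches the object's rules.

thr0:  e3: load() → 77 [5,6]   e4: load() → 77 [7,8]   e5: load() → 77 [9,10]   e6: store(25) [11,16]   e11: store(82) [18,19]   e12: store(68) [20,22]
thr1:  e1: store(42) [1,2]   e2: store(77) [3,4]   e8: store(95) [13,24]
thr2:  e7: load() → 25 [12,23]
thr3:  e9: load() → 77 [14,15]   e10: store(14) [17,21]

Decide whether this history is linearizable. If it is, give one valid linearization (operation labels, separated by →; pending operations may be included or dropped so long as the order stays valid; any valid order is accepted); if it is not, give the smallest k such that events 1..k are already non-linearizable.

linearizable — witness: e1 → e2 → e3 → e4 → e5 → e9 → e6 → e7 → e8 → e10 → e11 → e12

1. e1 store(42), leaving value 42
2. e2 store(77), leaving value 77
3. e3 load() → 77, leaving value 77
4. e4 load() → 77, leaving value 77
5. e5 load() → 77, leaving value 77
6. e9 load() → 77, leaving value 77
7. e6 store(25), leaving value 25
8. e7 load() → 25, leaving value 25
9. e8 store(95), leaving value 95
10. e10 store(14), leaving value 14
11. e11 store(82), leaving value 82
12. e12 store(68), leaving value 68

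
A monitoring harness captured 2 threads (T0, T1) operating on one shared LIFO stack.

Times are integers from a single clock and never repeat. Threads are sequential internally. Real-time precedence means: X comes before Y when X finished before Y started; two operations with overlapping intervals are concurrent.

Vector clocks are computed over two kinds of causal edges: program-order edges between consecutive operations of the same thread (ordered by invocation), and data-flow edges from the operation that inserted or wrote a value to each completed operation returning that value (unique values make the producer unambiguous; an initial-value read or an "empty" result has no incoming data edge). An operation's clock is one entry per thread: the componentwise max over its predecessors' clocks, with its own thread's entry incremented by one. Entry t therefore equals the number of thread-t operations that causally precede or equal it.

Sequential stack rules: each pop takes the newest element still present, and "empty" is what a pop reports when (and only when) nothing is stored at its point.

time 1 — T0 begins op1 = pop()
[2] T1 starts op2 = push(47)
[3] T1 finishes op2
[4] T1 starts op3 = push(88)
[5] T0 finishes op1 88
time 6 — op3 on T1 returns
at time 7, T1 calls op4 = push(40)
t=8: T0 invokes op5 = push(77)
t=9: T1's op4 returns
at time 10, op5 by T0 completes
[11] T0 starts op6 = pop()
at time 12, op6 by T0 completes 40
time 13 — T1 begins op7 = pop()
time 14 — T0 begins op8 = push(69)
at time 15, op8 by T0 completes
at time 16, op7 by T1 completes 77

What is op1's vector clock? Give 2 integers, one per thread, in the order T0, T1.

invoked at 2, op2 has no predecessors; its own T1 bump gives (0, 1)
from VC(op2)=(0, 1), op3 (invoked 4) maxes components and bumps T1 → (0, 2)
from VC(op3)=(0, 2), op4 (invoked 7) maxes components and bumps T1 → (0, 3)
from VC(op3)=(0, 2), op1 (invoked 1) maxes components and bumps T0 → (1, 2)
from VC(op1)=(1, 2), op5 (invoked 8) maxes components and bumps T0 → (2, 2)
from VC(op4)=(0, 3), VC(op5)=(2, 2), op7 (invoked 13) maxes components and bumps T1 → (2, 4)
from VC(op4)=(0, 3), VC(op5)=(2, 2), op6 (invoked 11) maxes components and bumps T0 → (3, 3)
from VC(op6)=(3, 3), op8 (invoked 14) maxes components and bumps T0 → (4, 3)
target: VC(op1) = (1, 2)

(1, 2)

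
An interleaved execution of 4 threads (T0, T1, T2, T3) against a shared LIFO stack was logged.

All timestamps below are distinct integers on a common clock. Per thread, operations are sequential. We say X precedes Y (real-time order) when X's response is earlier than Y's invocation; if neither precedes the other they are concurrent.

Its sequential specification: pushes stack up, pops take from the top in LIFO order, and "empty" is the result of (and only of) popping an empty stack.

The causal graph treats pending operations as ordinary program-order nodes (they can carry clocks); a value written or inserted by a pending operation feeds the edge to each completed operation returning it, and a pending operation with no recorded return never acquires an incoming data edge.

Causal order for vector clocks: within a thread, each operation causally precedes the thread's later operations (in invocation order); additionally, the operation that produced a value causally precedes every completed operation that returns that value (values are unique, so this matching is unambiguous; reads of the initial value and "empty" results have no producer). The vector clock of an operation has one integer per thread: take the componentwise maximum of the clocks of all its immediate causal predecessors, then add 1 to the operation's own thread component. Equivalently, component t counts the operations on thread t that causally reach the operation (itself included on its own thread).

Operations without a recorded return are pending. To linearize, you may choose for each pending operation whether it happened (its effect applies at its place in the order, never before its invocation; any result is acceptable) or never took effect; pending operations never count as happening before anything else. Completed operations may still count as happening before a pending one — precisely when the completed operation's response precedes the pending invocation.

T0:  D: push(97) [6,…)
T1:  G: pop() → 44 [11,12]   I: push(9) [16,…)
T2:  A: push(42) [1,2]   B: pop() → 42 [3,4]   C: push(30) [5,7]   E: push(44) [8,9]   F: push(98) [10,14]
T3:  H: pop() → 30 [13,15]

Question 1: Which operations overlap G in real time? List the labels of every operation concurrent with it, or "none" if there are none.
G spans [11,12]: anything still running between times 11 and 12 counts as concurrent
A [1,2]: before
B [3,4]: before
C [5,7]: before
D [6,…): concurrent
E [8,9]: before
F [10,14]: concurrent
H [13,15]: after
I [16,…): after

D, F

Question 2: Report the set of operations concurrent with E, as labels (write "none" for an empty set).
E runs from 8 to 9; window-overlapping ops are concurrent
A [1,2]: before
B [3,4]: before
C [5,7]: before
D [6,…): concurrent
F [10,14]: after
G [11,12]: after
H [13,15]: after
I [16,…): after

D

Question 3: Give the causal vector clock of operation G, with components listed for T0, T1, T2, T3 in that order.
root op A, invoked 1: fresh clock plus T2's own tick → (0, 0, 1, 0)
root op D, invoked 6: fresh clock plus T0's own tick → (1, 0, 0, 0)
B (invocation 3): componentwise max over VC(A)=(0, 0, 1, 0), +1 at T2, giving (0, 0, 2, 0)
C (invocation 5): componentwise max over VC(B)=(0, 0, 2, 0), +1 at T2, giving (0, 0, 3, 0)
H (invocation 13): componentwise max over VC(C)=(0, 0, 3, 0), +1 at T3, giving (0, 0, 3, 1)
E (invocation 8): componentwise max over VC(C)=(0, 0, 3, 0), +1 at T2, giving (0, 0, 4, 0)
F (invocation 10): componentwise max over VC(E)=(0, 0, 4, 0), +1 at T2, giving (0, 0, 5, 0)
G (invocation 11): componentwise max over VC(E)=(0, 0, 4, 0), +1 at T1, giving (0, 1, 4, 0)
I (invocation 16): componentwise max over VC(G)=(0, 1, 4, 0), +1 at T1, giving (0, 2, 4, 0)
target: VC(G) = (0, 1, 4, 0)

(0, 1, 4, 0)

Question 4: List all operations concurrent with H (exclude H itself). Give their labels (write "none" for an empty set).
H spans [13,15]; an op avoiding the whole window 13..15 is ordered, any other is concurrent
A [1,2]: before
B [3,4]: before
C [5,7]: before
D [6,…): concurrent
E [8,9]: before
F [10,14]: concurrent
G [11,12]: before
I [16,…): after

D, F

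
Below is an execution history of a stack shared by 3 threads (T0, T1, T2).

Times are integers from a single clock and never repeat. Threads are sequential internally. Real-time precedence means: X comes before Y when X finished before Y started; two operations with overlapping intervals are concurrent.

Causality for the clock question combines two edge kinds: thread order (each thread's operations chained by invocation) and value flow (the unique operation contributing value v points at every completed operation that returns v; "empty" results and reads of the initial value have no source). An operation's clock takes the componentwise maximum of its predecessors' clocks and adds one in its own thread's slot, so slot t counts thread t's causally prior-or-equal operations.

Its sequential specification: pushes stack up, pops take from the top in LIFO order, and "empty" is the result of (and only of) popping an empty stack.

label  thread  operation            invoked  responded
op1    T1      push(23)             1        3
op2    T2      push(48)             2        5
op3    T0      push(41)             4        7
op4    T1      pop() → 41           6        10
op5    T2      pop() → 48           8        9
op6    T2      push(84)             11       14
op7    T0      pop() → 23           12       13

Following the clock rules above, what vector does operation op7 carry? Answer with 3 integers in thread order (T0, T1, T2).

(2, 1, 0)

VC(op2, invoked at 2): no causal predecessors; +1 on T2 → (0, 0, 1)
VC(op1, invoked at 1): no causal predecessors; +1 on T1 → (0, 1, 0)
VC(op3, invoked at 4): no causal predecessors; +1 on T0 → (1, 0, 0)
op5, invoked 8, takes VC(op2)=(0, 0, 1) under max, adds 1 for T2 → (0, 0, 2)
op6, invoked 11, takes VC(op5)=(0, 0, 2) under max, adds 1 for T2 → (0, 0, 3)
op4, invoked 6, takes VC(op1)=(0, 1, 0), VC(op3)=(1, 0, 0) under max, adds 1 for T1 → (1, 2, 0)
op7, invoked 12, takes VC(op1)=(0, 1, 0), VC(op3)=(1, 0, 0) under max, adds 1 for T0 → (2, 1, 0)
target: VC(op7) = (2, 1, 0)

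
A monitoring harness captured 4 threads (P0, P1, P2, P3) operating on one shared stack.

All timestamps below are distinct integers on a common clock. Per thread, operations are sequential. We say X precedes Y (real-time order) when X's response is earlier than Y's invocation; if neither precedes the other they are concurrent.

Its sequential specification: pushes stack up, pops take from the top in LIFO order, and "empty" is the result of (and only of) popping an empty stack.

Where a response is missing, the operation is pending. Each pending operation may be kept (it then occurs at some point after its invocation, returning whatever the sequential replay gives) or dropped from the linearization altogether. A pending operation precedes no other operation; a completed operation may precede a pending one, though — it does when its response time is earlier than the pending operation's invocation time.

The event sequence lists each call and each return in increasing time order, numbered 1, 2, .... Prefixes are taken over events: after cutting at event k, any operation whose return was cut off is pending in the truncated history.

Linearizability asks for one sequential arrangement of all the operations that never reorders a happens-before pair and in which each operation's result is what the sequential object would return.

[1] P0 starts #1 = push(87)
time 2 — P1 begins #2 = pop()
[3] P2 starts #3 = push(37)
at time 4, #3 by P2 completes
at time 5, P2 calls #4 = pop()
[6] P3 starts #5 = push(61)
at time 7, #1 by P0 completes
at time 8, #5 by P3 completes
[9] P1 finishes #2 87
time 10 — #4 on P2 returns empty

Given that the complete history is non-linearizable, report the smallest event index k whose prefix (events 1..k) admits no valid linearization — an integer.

10

a valid linearization of events 1..9 exists, for instance #1, #2, #3, #4, #5:
after step 1 (#1 push(87)): stack <87>
after step 2 (#2 pop() → 87): stack <>
after step 3 (#3 push(37)): stack <37>
after step 4 (#4 pop() (pending, included)): stack <>
after step 5 (#5 push(61)): stack <61>
adding event 10 (#4 responds at 10) leaves no legal real-time order
take #1, #2, #3, #4, #5: step 4 already fails, because #4 pop() → empty cannot occur there
take #1, #2, #3, #5, #4: step 5 already fails, because #4 pop() → empty cannot occur there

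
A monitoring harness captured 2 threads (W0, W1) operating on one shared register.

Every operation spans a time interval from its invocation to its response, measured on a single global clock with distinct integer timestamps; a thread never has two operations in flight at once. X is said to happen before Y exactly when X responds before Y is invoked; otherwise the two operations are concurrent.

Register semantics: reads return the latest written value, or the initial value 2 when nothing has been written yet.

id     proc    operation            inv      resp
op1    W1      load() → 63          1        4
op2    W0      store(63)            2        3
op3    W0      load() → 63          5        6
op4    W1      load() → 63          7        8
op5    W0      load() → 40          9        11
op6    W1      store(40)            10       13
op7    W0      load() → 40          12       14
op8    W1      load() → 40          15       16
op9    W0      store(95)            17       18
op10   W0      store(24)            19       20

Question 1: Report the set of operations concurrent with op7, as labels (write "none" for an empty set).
op6

op7 spans [12,14]: anything still running between times 12 and 14 counts as concurrent
op1 [1,4]: before
op2 [2,3]: before
op3 [5,6]: before
op4 [7,8]: before
op5 [9,11]: before
op6 [10,13]: concurrent
op8 [15,16]: after
op9 [17,18]: after
op10 [19,20]: after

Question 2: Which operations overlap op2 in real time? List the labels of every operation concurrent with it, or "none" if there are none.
op1

op2 runs from 2 to 3; window-overlapping ops are concurrent
op1 [1,4]: concurrent
op3 [5,6]: after
op4 [7,8]: after
op5 [9,11]: after
op6 [10,13]: after
op7 [12,14]: after
op8 [15,16]: after
op9 [17,18]: after
op10 [19,20]: after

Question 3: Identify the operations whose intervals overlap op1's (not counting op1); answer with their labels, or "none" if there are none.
op2

concurrent with op1 ([1,4]): every op whose interval crosses 1..4
op2 [2,3]: concurrent
op3 [5,6]: after
op4 [7,8]: after
op5 [9,11]: after
op6 [10,13]: after
op7 [12,14]: after
op8 [15,16]: after
op9 [17,18]: after
op10 [19,20]: after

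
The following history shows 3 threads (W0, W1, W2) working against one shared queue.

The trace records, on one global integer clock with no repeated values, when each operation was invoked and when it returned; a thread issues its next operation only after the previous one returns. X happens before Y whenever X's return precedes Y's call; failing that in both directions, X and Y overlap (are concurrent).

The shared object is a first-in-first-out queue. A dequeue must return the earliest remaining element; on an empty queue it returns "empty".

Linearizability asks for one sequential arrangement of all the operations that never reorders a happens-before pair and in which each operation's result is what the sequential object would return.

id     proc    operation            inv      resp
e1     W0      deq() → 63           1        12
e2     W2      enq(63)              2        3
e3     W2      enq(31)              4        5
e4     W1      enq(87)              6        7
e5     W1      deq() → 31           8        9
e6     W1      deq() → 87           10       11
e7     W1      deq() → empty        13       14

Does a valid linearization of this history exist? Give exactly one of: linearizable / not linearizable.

linearizable

a witness: e2, e1, e3, e4, e5, e6, e7
1. e2 enq(63), leaving queue <63>
2. e1 deq() → 63, leaving queue <>
3. e3 enq(31), leaving queue <31>
4. e4 enq(87), leaving queue <31,87>
5. e5 deq() → 31, leaving queue <87>
6. e6 deq() → 87, leaving queue <>
7. e7 deq() → empty, leaving queue <>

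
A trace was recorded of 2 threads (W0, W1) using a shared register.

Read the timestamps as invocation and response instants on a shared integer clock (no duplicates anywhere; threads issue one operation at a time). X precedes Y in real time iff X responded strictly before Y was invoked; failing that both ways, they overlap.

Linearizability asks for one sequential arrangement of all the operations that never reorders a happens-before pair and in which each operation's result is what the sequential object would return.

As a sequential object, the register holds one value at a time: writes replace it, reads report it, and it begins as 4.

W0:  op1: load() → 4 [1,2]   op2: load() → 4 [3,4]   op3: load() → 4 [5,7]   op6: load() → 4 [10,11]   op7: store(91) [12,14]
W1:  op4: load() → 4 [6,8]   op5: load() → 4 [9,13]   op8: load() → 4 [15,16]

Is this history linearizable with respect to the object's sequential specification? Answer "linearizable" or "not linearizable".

through event 15 a valid linearization exists; event 16 (op8 responding at time 16) ends that
the 8 completed operations admit 6 real-time orders; each fails the register replay
sample order op1, op2, op3, op4, op5, op6, op7, op8 stalls at step 8 — op8 load() → 4 has no legal effect
sample order op1, op2, op3, op4, op6, op5, op7, op8 stalls at step 8 — op8 load() → 4 has no legal effect

not linearizable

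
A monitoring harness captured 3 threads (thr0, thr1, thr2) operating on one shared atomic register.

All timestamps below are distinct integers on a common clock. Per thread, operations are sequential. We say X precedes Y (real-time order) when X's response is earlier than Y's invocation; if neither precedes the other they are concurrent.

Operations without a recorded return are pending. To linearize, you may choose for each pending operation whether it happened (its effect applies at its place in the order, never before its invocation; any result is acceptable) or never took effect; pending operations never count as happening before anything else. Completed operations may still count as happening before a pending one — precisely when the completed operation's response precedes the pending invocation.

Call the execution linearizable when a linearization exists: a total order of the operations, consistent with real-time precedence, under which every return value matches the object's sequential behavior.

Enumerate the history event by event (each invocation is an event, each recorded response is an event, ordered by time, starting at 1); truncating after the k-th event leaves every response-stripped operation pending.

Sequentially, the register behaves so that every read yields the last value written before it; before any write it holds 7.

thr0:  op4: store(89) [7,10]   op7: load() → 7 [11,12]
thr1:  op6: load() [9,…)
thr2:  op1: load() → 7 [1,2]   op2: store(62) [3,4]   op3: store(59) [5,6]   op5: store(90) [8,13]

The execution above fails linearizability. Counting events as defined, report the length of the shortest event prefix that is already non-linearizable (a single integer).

12

one valid order for events 1..11 is op1, op2, op3, op4:
after step 1 (op1 load() → 7): value 7
after step 2 (op2 store(62)): value 62
after step 3 (op3 store(59)): value 59
after step 4 (op4 store(89)): value 89
with event 12 included (op7 responding at time 12), all real-time-consistent orders fail
every completion of the 2 pending operations (op5, op6) was checked; none linearizes
one such order, op1, op2, op3, op4, op7 (pending dropped), breaks at step 5 where op7 load() → 7 is illegal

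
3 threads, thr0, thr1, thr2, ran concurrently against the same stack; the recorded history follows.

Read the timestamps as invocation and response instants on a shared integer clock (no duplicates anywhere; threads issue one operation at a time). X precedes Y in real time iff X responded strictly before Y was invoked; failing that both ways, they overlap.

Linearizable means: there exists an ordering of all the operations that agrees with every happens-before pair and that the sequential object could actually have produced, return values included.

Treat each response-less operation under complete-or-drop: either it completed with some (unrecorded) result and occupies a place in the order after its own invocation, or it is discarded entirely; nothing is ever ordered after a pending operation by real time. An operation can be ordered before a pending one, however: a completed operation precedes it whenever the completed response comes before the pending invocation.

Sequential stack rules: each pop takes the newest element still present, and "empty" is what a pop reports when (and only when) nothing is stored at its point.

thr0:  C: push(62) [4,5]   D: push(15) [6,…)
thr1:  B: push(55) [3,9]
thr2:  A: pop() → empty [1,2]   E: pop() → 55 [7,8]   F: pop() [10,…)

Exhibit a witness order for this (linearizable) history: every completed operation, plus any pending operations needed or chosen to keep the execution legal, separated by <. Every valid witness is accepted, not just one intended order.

A < C < B < E

1. A pop() → empty, leaving stack <>
2. C push(62), leaving stack <62>
3. B push(55), leaving stack <62,55>
4. E pop() → 55, leaving stack <62>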